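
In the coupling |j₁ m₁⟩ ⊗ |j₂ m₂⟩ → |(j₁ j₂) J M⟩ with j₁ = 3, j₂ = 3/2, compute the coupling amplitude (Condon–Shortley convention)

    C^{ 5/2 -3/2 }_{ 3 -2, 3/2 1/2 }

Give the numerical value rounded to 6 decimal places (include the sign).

triangle: 2!·4!·1!/8! = 48/40320
(j±m)!: 1!·5!·2!·1!·1!·4! = 5760
prefactor² = (2J+1)·Δ·N² = 288/7
  k=1: −1/(1!·1!·4!·1!·0!·0!) = -1/24
  k=2: +1/(2!·0!·3!·0!·1!·1!) = 1/12
Σ = 1/24  ⇒  CG² = 288/7·1/24² = 1/14
CG = +√(1/14) = +0.267261

+√(1/14) ≈ +0.267261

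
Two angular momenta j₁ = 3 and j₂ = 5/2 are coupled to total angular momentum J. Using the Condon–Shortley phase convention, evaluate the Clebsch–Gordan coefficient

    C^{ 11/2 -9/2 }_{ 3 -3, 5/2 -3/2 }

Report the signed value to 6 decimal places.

+√(5/11) ≈ +0.674200

j₁+j₂−J=0  J+j₁−j₂=6  J−j₁+j₂=5  j₁+j₂+J+1=12
(j₁±m₁, j₂±m₂, J±M) = (0,6,1,4,1,10)
P² = 1492992000/11
sum k=0..0:
  [0] +1/17280 = 1/17280
S = 1/17280
C² = P²·S² = 5/11 ; C = +0.674200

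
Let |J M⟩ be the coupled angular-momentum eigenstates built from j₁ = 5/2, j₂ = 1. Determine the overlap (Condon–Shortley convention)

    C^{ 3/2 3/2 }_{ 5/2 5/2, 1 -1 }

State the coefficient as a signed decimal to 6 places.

triangle: 2!*3!*0!/6! = 12/720
(j±m)!: 5!*0!*0!*2!*3!*0! = 1440
prefactor² = (2J+1)*Δ*N² = 96
  k=0: +1/(0!*2!*0!*0!*3!*0!) = 1/12
Σ = 1/12  ⇒  CG² = 96*1/12² = 2/3
CG = +√(2/3) = +0.816497

+√(2/3) = +0.816497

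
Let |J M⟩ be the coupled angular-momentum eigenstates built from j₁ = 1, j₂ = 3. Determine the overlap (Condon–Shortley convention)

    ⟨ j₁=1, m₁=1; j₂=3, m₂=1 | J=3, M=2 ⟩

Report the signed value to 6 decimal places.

+√(5/12) ≈ +0.645497

j₁+j₂−J=1  J+j₁−j₂=1  J−j₁+j₂=5  j₁+j₂+J+1=8
(j₁±m₁, j₂±m₂, J±M) = (2,0,4,2,5,1)
P² = 240
sum k=0..0:
  [0] +1/24 = 1/24
S = 1/24
C² = P²·S² = 5/12 ; C = +0.645497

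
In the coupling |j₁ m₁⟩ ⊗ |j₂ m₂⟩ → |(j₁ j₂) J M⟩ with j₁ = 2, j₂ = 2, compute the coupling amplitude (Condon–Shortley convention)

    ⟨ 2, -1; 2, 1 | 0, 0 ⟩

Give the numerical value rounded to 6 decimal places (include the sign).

√[1·4!0!0!/5! · 1!3!3!1!0!0!] = √(36/5)
  +(−1)^3/∏(3,1,0,0,0,0)! = -1/6  (running -1/6)
⟨..|..⟩ = √(36/5)·(-1/6) = -0.447214

-0.447214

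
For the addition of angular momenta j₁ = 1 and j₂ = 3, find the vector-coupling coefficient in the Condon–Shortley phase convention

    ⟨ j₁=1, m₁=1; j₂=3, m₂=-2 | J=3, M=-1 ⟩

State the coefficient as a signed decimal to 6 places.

+√(5/12) ≈ +0.645497

√[7·1!1!5!/8! · 2!0!1!5!2!4!] = √(240)
  +(−1)^0/∏(0,1,0,1,1,4)! = 1/24  (running 1/24)
⟨..|..⟩ = √(240)·(1/24) = +0.645497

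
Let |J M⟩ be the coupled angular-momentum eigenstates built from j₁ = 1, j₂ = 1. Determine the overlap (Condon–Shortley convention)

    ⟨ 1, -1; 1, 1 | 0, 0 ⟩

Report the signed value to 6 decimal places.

√[1·2!0!0!/3! · 0!2!2!0!0!0!] = √(4/3)
  +(−1)^2/∏(2,0,0,0,0,0)! = 1/2  (running 1/2)
⟨..|..⟩ = √(4/3)·(1/2) = +0.577350

+0.577350  (= +√(1/3))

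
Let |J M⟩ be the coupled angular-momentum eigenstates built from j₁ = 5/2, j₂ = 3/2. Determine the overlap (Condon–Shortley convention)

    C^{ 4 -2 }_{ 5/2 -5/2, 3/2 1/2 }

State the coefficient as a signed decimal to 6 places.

+√(3/28) ≈ +0.327327

j₁+j₂−J=0  J+j₁−j₂=5  J−j₁+j₂=3  j₁+j₂+J+1=9
(j₁±m₁, j₂±m₂, J±M) = (0,5,2,1,2,6)
P² = 43200/7
sum k=0..0:
  [0] +1/240 = 1/240
S = 1/240
C² = P²·S² = 3/28 ; C = +0.327327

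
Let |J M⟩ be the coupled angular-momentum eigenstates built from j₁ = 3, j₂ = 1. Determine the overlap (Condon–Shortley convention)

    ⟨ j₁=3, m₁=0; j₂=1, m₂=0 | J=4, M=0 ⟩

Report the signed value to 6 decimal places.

+√(4/7) = +0.755929

√[9·0!6!2!/9! · 3!3!1!1!4!4!] = √(5184/7)
  +(−1)^0/∏(0,0,3,1,3,1)! = 1/36  (running 1/36)
⟨..|..⟩ = √(5184/7)·(1/36) = +0.755929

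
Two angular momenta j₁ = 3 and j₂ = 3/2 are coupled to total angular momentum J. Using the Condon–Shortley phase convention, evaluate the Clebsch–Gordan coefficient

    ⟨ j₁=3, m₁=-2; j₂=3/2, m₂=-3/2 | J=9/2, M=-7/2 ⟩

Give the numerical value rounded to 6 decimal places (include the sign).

j₁+j₂−J=0  J+j₁−j₂=6  J−j₁+j₂=3  j₁+j₂+J+1=10
(j₁±m₁, j₂±m₂, J±M) = (1,5,0,3,1,8)
P² = 345600
sum k=0..0:
  [0] +1/720 = 1/720
S = 1/720
C² = P²·S² = 2/3 ; C = +0.816497

+√(2/3) ≈ +0.816497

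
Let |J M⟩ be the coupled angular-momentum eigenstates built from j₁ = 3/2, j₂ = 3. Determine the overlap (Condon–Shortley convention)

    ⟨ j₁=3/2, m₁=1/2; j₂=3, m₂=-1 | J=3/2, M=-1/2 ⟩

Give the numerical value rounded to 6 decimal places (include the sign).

√[4·3!0!3!/7! · 2!1!2!4!1!2!] = √(192/35)
  +(−1)^1/∏(1,2,0,1,0,2)! = -1/4  (running -1/4)
⟨..|..⟩ = √(192/35)·(-1/4) = -0.585540

−√(12/35) ≈ -0.585540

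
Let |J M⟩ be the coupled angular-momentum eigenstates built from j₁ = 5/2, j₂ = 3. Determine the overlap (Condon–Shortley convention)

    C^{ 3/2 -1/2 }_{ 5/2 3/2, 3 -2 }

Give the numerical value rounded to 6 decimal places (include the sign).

−√(1/21) = -0.218218

j₁+j₂−J=4  J+j₁−j₂=1  J−j₁+j₂=2  j₁+j₂+J+1=8
(j₁±m₁, j₂±m₂, J±M) = (4,1,1,5,1,2)
P² = 192/7
sum k=0..1:
  [0] +1/24 = 1/24
  [1] −1/12 = -1/12
S = -1/24
C² = P²·S² = 1/21 ; C = -0.218218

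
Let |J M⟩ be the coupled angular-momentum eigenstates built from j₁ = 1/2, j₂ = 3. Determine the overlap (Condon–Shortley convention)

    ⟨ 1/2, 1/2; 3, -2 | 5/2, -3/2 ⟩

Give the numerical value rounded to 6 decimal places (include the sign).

j₁+j₂−J=1  J+j₁−j₂=0  J−j₁+j₂=5  j₁+j₂+J+1=7
(j₁±m₁, j₂±m₂, J±M) = (1,0,1,5,1,4)
P² = 2880/7
sum k=0..0:
  [0] +1/24 = 1/24
S = 1/24
C² = P²·S² = 5/7 ; C = +0.845154

+√(5/7) ≈ +0.845154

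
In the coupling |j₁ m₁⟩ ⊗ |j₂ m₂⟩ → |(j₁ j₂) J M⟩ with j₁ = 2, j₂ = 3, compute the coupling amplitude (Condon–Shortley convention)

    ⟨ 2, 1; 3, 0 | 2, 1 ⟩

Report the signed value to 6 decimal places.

-0.534522  (= −√(2/7))

j₁+j₂−J=3  J+j₁−j₂=1  J−j₁+j₂=3  j₁+j₂+J+1=8
(j₁±m₁, j₂±m₂, J±M) = (3,1,3,3,3,1)
P² = 81/14
sum k=0..1:
  [0] +1/36 = 1/36
  [1] −1/4 = -1/4
S = -2/9
C² = P²·S² = 2/7 ; C = -0.534522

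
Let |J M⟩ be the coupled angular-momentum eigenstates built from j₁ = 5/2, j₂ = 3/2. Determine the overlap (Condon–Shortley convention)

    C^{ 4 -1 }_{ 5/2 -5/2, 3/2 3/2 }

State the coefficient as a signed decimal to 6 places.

+0.133631

j₁+j₂−J=0  J+j₁−j₂=5  J−j₁+j₂=3  j₁+j₂+J+1=9
(j₁±m₁, j₂±m₂, J±M) = (0,5,3,0,3,5)
P² = 64800/7
sum k=0..0:
  [0] +1/720 = 1/720
S = 1/720
C² = P²·S² = 1/56 ; C = +0.133631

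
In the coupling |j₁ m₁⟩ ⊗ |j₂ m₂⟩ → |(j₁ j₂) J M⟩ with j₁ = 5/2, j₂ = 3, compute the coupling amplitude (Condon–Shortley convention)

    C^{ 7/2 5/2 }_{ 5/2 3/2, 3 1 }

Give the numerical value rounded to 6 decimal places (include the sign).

−√(10/63) ≈ -0.398410

j₁+j₂−J=2  J+j₁−j₂=3  J−j₁+j₂=4  j₁+j₂+J+1=10
(j₁±m₁, j₂±m₂, J±M) = (4,1,4,2,6,1)
P² = 18432/35
sum k=0..1:
  [0] +1/96 = 1/96
  [1] −1/36 = -1/36
S = -5/288
C² = P²·S² = 10/63 ; C = -0.398410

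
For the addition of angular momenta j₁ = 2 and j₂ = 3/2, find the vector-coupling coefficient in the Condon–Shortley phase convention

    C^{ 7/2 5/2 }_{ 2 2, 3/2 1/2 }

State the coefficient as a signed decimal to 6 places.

j₁+j₂−J=0  J+j₁−j₂=4  J−j₁+j₂=3  j₁+j₂+J+1=8
(j₁±m₁, j₂±m₂, J±M) = (4,0,2,1,6,1)
P² = 6912/7
sum k=0..0:
  [0] +1/48 = 1/48
S = 1/48
C² = P²·S² = 3/7 ; C = +0.654654

+√(3/7) ≈ +0.654654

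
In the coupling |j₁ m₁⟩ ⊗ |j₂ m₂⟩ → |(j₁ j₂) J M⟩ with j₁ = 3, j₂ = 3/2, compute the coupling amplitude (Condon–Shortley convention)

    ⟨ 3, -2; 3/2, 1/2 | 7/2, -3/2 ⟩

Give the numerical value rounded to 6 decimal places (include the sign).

−√(3/7) = -0.654654

triangle: 1!×5!×2!/9! = 240/362880
(j±m)!: 1!×5!×2!×1!×2!×5! = 57600
prefactor² = (2J+1)×Δ×N² = 6400/21
  k=0: +1/(0!×1!×5!×2!×0!×0!) = 1/240
  k=1: −1/(1!×0!×4!×1!×1!×1!) = -1/24
Σ = -3/80  ⇒  CG² = 6400/21×(-3/80)² = 3/7
CG = −√(3/7) = -0.654654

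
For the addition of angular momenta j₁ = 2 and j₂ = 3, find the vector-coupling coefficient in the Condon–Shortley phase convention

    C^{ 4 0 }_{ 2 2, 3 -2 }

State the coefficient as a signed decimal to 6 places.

+0.377964

triangle: 1!×3!×5!/10! = 720/3628800
(j±m)!: 4!×0!×1!×5!×4!×4! = 1658880
prefactor² = (2J+1)×Δ×N² = 20736/7
  k=0: +1/(0!×1!×0!×1!×3!×4!) = 1/144
Σ = 1/144  ⇒  CG² = 20736/7×1/144² = 1/7
CG = +√(1/7) = +0.377964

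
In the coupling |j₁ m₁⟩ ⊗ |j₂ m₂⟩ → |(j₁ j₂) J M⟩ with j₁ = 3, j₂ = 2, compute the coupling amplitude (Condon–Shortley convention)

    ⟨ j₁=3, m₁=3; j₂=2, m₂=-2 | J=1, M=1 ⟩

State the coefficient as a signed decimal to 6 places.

+√(3/7) ≈ +0.654654

j₁+j₂−J=4  J+j₁−j₂=2  J−j₁+j₂=0  j₁+j₂+J+1=7
(j₁±m₁, j₂±m₂, J±M) = (6,0,0,4,2,0)
P² = 6912/7
sum k=0..0:
  [0] +1/48 = 1/48
S = 1/48
C² = P²·S² = 3/7 ; C = +0.654654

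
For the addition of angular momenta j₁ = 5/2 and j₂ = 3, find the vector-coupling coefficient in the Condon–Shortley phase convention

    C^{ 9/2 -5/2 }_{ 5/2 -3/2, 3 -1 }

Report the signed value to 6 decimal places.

−√(10/99) = -0.317821

j₁+j₂−J=1  J+j₁−j₂=4  J−j₁+j₂=5  j₁+j₂+J+1=11
(j₁±m₁, j₂±m₂, J±M) = (1,4,2,4,2,7)
P² = 92160/11
sum k=0..1:
  [0] +1/288 = 1/288
  [1] −1/144 = -1/144
S = -1/288
C² = P²·S² = 10/99 ; C = -0.317821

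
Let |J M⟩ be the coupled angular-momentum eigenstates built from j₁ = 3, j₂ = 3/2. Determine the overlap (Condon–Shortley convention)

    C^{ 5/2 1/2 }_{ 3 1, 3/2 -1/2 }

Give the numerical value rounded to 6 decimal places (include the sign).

-0.119523  (= −√(1/70))

√[6·2!4!1!/8! · 4!2!1!2!3!2!] = √(288/35)
  +(−1)^0/∏(0,2,2,1,2,0)! = 1/8  (running 1/8)
  +(−1)^1/∏(1,1,1,0,3,1)! = -1/6  (running -1/24)
⟨..|..⟩ = √(288/35)·(-1/24) = -0.119523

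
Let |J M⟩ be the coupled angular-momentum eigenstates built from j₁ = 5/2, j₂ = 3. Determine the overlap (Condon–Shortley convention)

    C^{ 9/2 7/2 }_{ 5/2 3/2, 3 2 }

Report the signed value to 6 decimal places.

triangle: 1!·4!·5!/11! = 2880/39916800
(j±m)!: 4!·1!·5!·1!·8!·1! = 116121600
prefactor² = (2J+1)·Δ·N² = 921600/11
  k=0: +1/(0!·1!·1!·5!·3!·0!) = 1/720
  k=1: −1/(1!·0!·0!·4!·4!·1!) = -1/576
Σ = -1/2880  ⇒  CG² = 921600/11·(-1/2880)² = 1/99
CG = −√(1/99) = -0.100504

−√(1/99) ≈ -0.100504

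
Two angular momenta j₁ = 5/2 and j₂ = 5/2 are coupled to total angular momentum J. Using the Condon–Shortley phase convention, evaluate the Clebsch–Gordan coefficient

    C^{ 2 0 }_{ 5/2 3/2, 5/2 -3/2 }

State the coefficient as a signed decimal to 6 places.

√[5·3!2!2!/8! · 4!1!1!4!2!2!] = √(48/7)
  +(−1)^0/∏(0,3,1,1,1,1)! = 1/6  (running 1/6)
  +(−1)^1/∏(1,2,0,0,2,2)! = -1/8  (running 1/24)
⟨..|..⟩ = √(48/7)·(1/24) = +0.109109

+0.109109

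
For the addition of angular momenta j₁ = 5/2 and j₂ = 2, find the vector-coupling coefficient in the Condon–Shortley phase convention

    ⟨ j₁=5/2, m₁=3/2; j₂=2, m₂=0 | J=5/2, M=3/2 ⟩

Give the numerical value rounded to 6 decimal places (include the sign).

-0.119523

j₁+j₂−J=2  J+j₁−j₂=3  J−j₁+j₂=2  j₁+j₂+J+1=8
(j₁±m₁, j₂±m₂, J±M) = (4,1,2,2,4,1)
P² = 288/35
sum k=0..1:
  [0] +1/8 = 1/8
  [1] −1/6 = -1/6
S = -1/24
C² = P²·S² = 1/70 ; C = -0.119523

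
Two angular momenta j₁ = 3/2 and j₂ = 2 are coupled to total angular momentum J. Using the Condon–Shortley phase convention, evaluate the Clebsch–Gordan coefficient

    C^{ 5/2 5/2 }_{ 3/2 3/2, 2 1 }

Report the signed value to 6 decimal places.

triangle: 1!·2!·3!/7! = 12/5040
(j±m)!: 3!·0!·3!·1!·5!·0! = 4320
prefactor² = (2J+1)·Δ·N² = 432/7
  k=0: +1/(0!·1!·0!·3!·2!·0!) = 1/12
Σ = 1/12  ⇒  CG² = 432/7·1/12² = 3/7
CG = +√(3/7) = +0.654654

+√(3/7) ≈ +0.654654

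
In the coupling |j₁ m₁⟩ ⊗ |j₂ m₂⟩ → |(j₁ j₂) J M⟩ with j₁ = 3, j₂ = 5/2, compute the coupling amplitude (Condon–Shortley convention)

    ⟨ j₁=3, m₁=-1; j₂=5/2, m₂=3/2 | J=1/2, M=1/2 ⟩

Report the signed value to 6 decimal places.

√[2·5!1!0!/7! · 2!4!4!1!1!0!] = √(384/7)
  +(−1)^4/∏(4,1,0,0,1,0)! = 1/24  (running 1/24)
⟨..|..⟩ = √(384/7)·(1/24) = +0.308607

+√(2/21) = +0.308607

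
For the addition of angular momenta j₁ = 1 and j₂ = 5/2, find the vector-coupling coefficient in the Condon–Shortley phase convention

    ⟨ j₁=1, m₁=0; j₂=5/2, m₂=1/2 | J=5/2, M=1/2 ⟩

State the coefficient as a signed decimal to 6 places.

triangle: 1!·1!·4!/7! = 24/5040
(j±m)!: 1!·1!·3!·2!·3!·2! = 144
prefactor² = (2J+1)·Δ·N² = 144/35
  k=0: +1/(0!·1!·1!·3!·0!·1!) = 1/6
  k=1: −1/(1!·0!·0!·2!·1!·2!) = -1/4
Σ = -1/12  ⇒  CG² = 144/35·(-1/12)² = 1/35
CG = −√(1/35) = -0.169031

−√(1/35) = -0.169031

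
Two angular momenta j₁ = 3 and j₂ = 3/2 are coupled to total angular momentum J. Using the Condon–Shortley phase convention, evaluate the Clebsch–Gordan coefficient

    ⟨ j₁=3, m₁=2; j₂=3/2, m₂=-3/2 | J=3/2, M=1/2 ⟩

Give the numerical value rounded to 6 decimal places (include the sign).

+√(2/7) = +0.534522

j₁+j₂−J=3  J+j₁−j₂=3  J−j₁+j₂=0  j₁+j₂+J+1=7
(j₁±m₁, j₂±m₂, J±M) = (5,1,0,3,2,1)
P² = 288/7
sum k=0..0:
  [0] +1/12 = 1/12
S = 1/12
C² = P²·S² = 2/7 ; C = +0.534522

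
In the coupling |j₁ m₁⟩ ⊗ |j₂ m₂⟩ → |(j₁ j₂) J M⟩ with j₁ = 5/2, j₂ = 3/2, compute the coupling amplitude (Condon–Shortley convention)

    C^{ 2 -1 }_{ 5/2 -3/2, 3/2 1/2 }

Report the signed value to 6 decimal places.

j₁+j₂−J=2  J+j₁−j₂=3  J−j₁+j₂=1  j₁+j₂+J+1=7
(j₁±m₁, j₂±m₂, J±M) = (1,4,2,1,1,3)
P² = 24/7
sum k=1..2:
  [1] −1/6 = -1/6
  [2] +1/4 = 1/4
S = 1/12
C² = P²·S² = 1/42 ; C = +0.154303

+√(1/42) ≈ +0.154303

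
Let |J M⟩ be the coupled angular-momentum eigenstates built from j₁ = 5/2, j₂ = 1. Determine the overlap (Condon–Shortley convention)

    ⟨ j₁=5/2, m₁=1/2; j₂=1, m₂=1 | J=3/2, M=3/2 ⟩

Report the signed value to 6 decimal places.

+√(1/15) = +0.258199

√[4·2!3!0!/6! · 3!2!2!0!3!0!] = √(48/5)
  +(−1)^2/∏(2,0,0,0,3,0)! = 1/12  (running 1/12)
⟨..|..⟩ = √(48/5)·(1/12) = +0.258199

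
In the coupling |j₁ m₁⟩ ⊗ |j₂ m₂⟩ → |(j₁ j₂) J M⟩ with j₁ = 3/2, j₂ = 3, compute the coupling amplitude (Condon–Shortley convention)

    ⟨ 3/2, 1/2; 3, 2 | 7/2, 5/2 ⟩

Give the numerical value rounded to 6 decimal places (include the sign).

-0.377964  (= −√(1/7))

√[8·1!2!5!/9! · 2!1!5!1!6!1!] = √(6400/7)
  +(−1)^0/∏(0,1,1,5,1,0)! = 1/120  (running 1/120)
  +(−1)^1/∏(1,0,0,4,2,1)! = -1/48  (running -1/80)
⟨..|..⟩ = √(6400/7)·(-1/80) = -0.377964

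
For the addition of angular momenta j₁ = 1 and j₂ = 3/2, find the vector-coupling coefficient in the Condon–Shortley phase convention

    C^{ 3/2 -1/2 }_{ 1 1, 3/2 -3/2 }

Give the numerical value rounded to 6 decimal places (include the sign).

√[4·1!1!2!/5! · 2!0!0!3!1!2!] = √(8/5)
  +(−1)^0/∏(0,1,0,0,1,2)! = 1/2  (running 1/2)
⟨..|..⟩ = √(8/5)·(1/2) = +0.632456

+√(2/5) = +0.632456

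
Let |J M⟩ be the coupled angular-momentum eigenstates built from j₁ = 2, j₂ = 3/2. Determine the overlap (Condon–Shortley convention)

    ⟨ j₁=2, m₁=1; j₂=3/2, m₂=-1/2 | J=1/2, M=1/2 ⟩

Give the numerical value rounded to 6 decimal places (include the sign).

−√(3/10) ≈ -0.547723

j₁+j₂−J=3  J+j₁−j₂=1  J−j₁+j₂=0  j₁+j₂+J+1=5
(j₁±m₁, j₂±m₂, J±M) = (3,1,1,2,1,0)
P² = 6/5
sum k=1..1:
  [1] −1/2 = -1/2
S = -1/2
C² = P²·S² = 3/10 ; C = -0.547723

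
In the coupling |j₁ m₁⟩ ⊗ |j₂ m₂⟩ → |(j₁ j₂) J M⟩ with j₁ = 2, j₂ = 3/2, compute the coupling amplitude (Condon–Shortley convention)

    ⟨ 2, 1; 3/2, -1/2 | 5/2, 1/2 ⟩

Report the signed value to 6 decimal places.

+√(5/14) = +0.597614

triangle: 1!×3!×2!/7! = 12/5040
(j±m)!: 3!×1!×1!×2!×3!×2! = 144
prefactor² = (2J+1)×Δ×N² = 72/35
  k=0: +1/(0!×1!×1!×1!×2!×1!) = 1/2
  k=1: −1/(1!×0!×0!×0!×3!×2!) = -1/12
Σ = 5/12  ⇒  CG² = 72/35×5/12² = 5/14
CG = +√(5/14) = +0.597614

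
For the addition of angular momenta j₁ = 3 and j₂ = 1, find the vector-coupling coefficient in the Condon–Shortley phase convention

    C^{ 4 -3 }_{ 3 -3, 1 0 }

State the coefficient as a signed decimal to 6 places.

√[9·0!6!2!/9! · 0!6!1!1!1!7!] = √(129600)
  +(−1)^0/∏(0,0,6,1,0,1)! = 1/720  (running 1/720)
⟨..|..⟩ = √(129600)·(1/720) = +0.500000

+√(1/4) = +0.500000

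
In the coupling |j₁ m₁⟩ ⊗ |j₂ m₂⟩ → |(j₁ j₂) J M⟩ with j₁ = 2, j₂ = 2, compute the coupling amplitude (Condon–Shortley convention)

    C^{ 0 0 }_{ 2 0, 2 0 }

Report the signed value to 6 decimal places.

+√(1/5) ≈ +0.447214

√[1·4!0!0!/5! · 2!2!2!2!0!0!] = √(16/5)
  +(−1)^2/∏(2,2,0,0,0,0)! = 1/4  (running 1/4)
⟨..|..⟩ = √(16/5)·(1/4) = +0.447214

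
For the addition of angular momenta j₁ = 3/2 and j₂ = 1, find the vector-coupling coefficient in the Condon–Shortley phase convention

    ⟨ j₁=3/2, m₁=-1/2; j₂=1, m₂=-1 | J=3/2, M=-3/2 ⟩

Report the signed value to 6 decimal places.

j₁+j₂−J=1  J+j₁−j₂=2  J−j₁+j₂=1  j₁+j₂+J+1=5
(j₁±m₁, j₂±m₂, J±M) = (1,2,0,2,0,3)
P² = 8/5
sum k=0..0:
  [0] +1/2 = 1/2
S = 1/2
C² = P²·S² = 2/5 ; C = +0.632456

+√(2/5) = +0.632456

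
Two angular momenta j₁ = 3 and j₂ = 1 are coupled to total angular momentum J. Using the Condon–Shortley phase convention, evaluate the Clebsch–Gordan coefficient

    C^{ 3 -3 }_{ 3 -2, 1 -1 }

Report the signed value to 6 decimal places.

j₁+j₂−J=1  J+j₁−j₂=5  J−j₁+j₂=1  j₁+j₂+J+1=8
(j₁±m₁, j₂±m₂, J±M) = (1,5,0,2,0,6)
P² = 3600
sum k=0..0:
  [0] +1/120 = 1/120
S = 1/120
C² = P²·S² = 1/4 ; C = +0.500000

+√(1/4) ≈ +0.500000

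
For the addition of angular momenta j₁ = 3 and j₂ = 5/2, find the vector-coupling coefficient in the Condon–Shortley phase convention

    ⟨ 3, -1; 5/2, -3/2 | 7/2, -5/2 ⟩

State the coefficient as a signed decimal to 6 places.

-0.398410  (= −√(10/63))

√[8·2!4!3!/10! · 2!4!1!4!1!6!] = √(18432/35)
  +(−1)^0/∏(0,2,4,1,0,2)! = 1/96  (running 1/96)
  +(−1)^1/∏(1,1,3,0,1,3)! = -1/36  (running -5/288)
⟨..|..⟩ = √(18432/35)·(-5/288) = -0.398410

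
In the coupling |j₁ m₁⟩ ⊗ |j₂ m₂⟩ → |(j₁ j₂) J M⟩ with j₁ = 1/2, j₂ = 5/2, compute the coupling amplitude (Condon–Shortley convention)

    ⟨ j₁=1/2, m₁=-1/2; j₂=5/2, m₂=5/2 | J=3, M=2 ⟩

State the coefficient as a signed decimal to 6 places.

+0.408248  (= +√(1/6))

triangle: 0!*1!*5!/7! = 120/5040
(j±m)!: 0!*1!*5!*0!*5!*1! = 14400
prefactor² = (2J+1)*Δ*N² = 2400
  k=0: +1/(0!*0!*1!*5!*0!*0!) = 1/120
Σ = 1/120  ⇒  CG² = 2400*1/120² = 1/6
CG = +√(1/6) = +0.408248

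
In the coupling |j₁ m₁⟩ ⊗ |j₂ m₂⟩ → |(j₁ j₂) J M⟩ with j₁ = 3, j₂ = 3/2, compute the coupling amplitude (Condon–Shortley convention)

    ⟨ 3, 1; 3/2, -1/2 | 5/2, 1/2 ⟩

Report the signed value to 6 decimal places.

j₁+j₂−J=2  J+j₁−j₂=4  J−j₁+j₂=1  j₁+j₂+J+1=8
(j₁±m₁, j₂±m₂, J±M) = (4,2,1,2,3,2)
P² = 288/35
sum k=0..1:
  [0] +1/8 = 1/8
  [1] −1/6 = -1/6
S = -1/24
C² = P²·S² = 1/70 ; C = -0.119523

-0.119523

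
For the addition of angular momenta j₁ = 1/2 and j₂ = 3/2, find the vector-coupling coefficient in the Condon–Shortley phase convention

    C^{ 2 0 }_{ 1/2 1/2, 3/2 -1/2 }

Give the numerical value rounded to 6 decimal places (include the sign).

+0.707107  (= +√(1/2))

j₁+j₂−J=0  J+j₁−j₂=1  J−j₁+j₂=3  j₁+j₂+J+1=5
(j₁±m₁, j₂±m₂, J±M) = (1,0,1,2,2,2)
P² = 2
sum k=0..0:
  [0] +1/2 = 1/2
S = 1/2
C² = P²·S² = 1/2 ; C = +0.707107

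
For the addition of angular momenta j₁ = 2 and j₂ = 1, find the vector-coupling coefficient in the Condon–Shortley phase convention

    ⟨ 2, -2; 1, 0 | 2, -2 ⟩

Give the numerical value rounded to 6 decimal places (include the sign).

−√(2/3) = -0.816497

j₁+j₂−J=1  J+j₁−j₂=3  J−j₁+j₂=1  j₁+j₂+J+1=6
(j₁±m₁, j₂±m₂, J±M) = (0,4,1,1,0,4)
P² = 24
sum k=1..1:
  [1] −1/6 = -1/6
S = -1/6
C² = P²·S² = 2/3 ; C = -0.816497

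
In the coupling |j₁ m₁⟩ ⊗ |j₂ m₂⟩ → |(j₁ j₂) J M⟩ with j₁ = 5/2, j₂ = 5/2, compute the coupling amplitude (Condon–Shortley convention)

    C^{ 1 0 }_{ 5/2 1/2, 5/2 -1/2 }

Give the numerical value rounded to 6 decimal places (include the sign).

+0.119523

√[3·4!1!1!/7! · 3!2!2!3!1!1!] = √(72/35)
  +(−1)^1/∏(1,3,1,1,0,0)! = -1/6  (running -1/6)
  +(−1)^2/∏(2,2,0,0,1,1)! = 1/4  (running 1/12)
⟨..|..⟩ = √(72/35)·(1/12) = +0.119523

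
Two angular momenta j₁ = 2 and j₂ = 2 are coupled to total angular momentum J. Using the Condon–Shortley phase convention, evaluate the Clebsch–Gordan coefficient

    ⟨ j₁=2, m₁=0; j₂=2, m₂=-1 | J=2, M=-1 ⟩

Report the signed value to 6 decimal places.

√[5·2!2!2!/7! · 2!2!1!3!1!3!] = √(8/7)
  +(−1)^0/∏(0,2,2,1,0,1)! = 1/4  (running 1/4)
  +(−1)^1/∏(1,1,1,0,1,2)! = -1/2  (running -1/4)
⟨..|..⟩ = √(8/7)·(-1/4) = -0.267261

−√(1/14) = -0.267261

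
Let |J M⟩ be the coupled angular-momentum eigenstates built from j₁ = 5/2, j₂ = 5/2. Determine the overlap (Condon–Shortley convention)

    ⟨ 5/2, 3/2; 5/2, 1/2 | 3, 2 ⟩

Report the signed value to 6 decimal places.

j₁+j₂−J=2  J+j₁−j₂=3  J−j₁+j₂=3  j₁+j₂+J+1=9
(j₁±m₁, j₂±m₂, J±M) = (4,1,3,2,5,1)
P² = 48
sum k=0..1:
  [0] +1/24 = 1/24
  [1] −1/12 = -1/12
S = -1/24
C² = P²·S² = 1/12 ; C = -0.288675

−√(1/12) ≈ -0.288675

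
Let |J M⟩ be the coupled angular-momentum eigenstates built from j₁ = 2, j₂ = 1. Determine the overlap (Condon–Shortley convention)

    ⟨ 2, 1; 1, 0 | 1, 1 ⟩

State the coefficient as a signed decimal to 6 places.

−√(3/10) = -0.547723

√[3·2!2!0!/5! · 3!1!1!1!2!0!] = √(6/5)
  +(−1)^1/∏(1,1,0,0,2,0)! = -1/2  (running -1/2)
⟨..|..⟩ = √(6/5)·(-1/2) = -0.547723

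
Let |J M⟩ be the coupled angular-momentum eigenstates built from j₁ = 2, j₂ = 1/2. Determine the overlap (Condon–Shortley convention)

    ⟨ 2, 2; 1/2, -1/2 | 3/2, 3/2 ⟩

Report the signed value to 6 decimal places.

+0.894427

j₁+j₂−J=1  J+j₁−j₂=3  J−j₁+j₂=0  j₁+j₂+J+1=5
(j₁±m₁, j₂±m₂, J±M) = (4,0,0,1,3,0)
P² = 144/5
sum k=0..0:
  [0] +1/6 = 1/6
S = 1/6
C² = P²·S² = 4/5 ; C = +0.894427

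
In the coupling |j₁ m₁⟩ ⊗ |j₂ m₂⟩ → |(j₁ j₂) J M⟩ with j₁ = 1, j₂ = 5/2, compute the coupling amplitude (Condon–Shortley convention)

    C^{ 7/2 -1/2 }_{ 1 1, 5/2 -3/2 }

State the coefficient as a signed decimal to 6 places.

+√(1/7) = +0.377964

√[8·0!2!5!/8! · 2!0!1!4!3!4!] = √(2304/7)
  +(−1)^0/∏(0,0,0,1,2,4)! = 1/48  (running 1/48)
⟨..|..⟩ = √(2304/7)·(1/48) = +0.377964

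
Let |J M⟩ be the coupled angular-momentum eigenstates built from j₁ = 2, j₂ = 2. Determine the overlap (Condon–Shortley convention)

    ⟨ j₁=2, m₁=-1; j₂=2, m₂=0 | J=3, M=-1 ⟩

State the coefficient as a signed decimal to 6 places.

−√(1/5) = -0.447214

j₁+j₂−J=1  J+j₁−j₂=3  J−j₁+j₂=3  j₁+j₂+J+1=8
(j₁±m₁, j₂±m₂, J±M) = (1,3,2,2,2,4)
P² = 36/5
sum k=0..1:
  [0] +1/12 = 1/12
  [1] −1/4 = -1/4
S = -1/6
C² = P²·S² = 1/5 ; C = -0.447214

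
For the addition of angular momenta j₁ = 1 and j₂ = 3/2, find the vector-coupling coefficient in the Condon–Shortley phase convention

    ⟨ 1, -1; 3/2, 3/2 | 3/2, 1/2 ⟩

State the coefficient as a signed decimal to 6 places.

-0.632456

√[4·1!1!2!/5! · 0!2!3!0!2!1!] = √(8/5)
  +(−1)^1/∏(1,0,1,2,0,0)! = -1/2  (running -1/2)
⟨..|..⟩ = √(8/5)·(-1/2) = -0.632456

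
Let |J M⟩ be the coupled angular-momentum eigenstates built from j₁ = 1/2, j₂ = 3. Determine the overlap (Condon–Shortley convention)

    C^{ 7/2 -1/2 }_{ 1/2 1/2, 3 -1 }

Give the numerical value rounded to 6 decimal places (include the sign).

+√(3/7) ≈ +0.654654

triangle: 0!×1!×6!/8! = 720/40320
(j±m)!: 1!×0!×2!×4!×3!×4! = 6912
prefactor² = (2J+1)×Δ×N² = 6912/7
  k=0: +1/(0!×0!×0!×2!×1!×4!) = 1/48
Σ = 1/48  ⇒  CG² = 6912/7×1/48² = 3/7
CG = +√(3/7) = +0.654654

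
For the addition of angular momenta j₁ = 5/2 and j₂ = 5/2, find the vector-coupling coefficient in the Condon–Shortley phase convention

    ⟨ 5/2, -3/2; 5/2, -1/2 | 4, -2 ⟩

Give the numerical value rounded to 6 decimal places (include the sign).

√[9·1!4!4!/10! · 1!4!2!3!2!6!] = √(20736/35)
  +(−1)^0/∏(0,1,4,2,0,2)! = 1/96  (running 1/96)
  +(−1)^1/∏(1,0,3,1,1,3)! = -1/36  (running -5/288)
⟨..|..⟩ = √(20736/35)·(-5/288) = -0.422577

-0.422577  (= −√(5/28))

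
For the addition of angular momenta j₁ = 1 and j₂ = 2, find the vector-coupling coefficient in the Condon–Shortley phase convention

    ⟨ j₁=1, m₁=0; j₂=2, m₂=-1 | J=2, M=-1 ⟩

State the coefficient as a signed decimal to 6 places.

triangle: 1!*1!*3!/6! = 6/720
(j±m)!: 1!*1!*1!*3!*1!*3! = 36
prefactor² = (2J+1)*Δ*N² = 3/2
  k=0: +1/(0!*1!*1!*1!*0!*2!) = 1/2
  k=1: −1/(1!*0!*0!*0!*1!*3!) = -1/6
Σ = 1/3  ⇒  CG² = 3/2*1/3² = 1/6
CG = +√(1/6) = +0.408248

+0.408248  (= +√(1/6))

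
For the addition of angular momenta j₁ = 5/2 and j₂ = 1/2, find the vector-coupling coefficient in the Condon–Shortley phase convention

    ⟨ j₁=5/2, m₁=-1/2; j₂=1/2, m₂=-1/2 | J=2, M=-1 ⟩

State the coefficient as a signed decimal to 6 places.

+0.577350  (= +√(1/3))

triangle: 1!×4!×0!/6! = 24/720
(j±m)!: 2!×3!×0!×1!×1!×3! = 72
prefactor² = (2J+1)×Δ×N² = 12
  k=0: +1/(0!×1!×3!×0!×1!×0!) = 1/6
Σ = 1/6  ⇒  CG² = 12×1/6² = 1/3
CG = +√(1/3) = +0.577350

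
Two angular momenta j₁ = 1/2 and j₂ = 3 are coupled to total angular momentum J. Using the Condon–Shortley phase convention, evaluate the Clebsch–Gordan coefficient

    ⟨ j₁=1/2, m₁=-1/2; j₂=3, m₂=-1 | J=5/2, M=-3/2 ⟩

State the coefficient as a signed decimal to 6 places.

-0.534522

√[6·1!0!5!/7! · 0!1!2!4!1!4!] = √(1152/7)
  +(−1)^1/∏(1,0,0,1,0,4)! = -1/24  (running -1/24)
⟨..|..⟩ = √(1152/7)·(-1/24) = -0.534522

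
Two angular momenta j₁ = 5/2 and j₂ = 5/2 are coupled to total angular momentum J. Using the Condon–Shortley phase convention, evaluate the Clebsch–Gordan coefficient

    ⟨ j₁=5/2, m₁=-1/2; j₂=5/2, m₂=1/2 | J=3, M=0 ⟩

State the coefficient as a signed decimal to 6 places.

triangle: 2!·3!·3!/9! = 72/362880
(j±m)!: 2!·3!·3!·2!·3!·3! = 5184
prefactor² = (2J+1)·Δ·N² = 36/5
  k=0: +1/(0!·2!·3!·3!·0!·0!) = 1/72
  k=1: −1/(1!·1!·2!·2!·1!·1!) = -1/4
  k=2: +1/(2!·0!·1!·1!·2!·2!) = 1/8
Σ = -1/9  ⇒  CG² = 36/5·(-1/9)² = 4/45
CG = −√(4/45) = -0.298142

−√(4/45) ≈ -0.298142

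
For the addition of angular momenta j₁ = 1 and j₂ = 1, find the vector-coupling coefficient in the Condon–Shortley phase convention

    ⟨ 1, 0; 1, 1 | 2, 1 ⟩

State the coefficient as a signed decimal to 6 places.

+0.707107  (= +√(1/2))

√[5·0!2!2!/5! · 1!1!2!0!3!1!] = √(2)
  +(−1)^0/∏(0,0,1,2,1,0)! = 1/2  (running 1/2)
⟨..|..⟩ = √(2)·(1/2) = +0.707107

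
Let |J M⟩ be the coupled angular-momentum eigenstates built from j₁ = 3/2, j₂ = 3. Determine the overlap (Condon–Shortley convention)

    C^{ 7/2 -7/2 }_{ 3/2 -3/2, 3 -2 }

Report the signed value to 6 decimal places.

j₁+j₂−J=1  J+j₁−j₂=2  J−j₁+j₂=5  j₁+j₂+J+1=9
(j₁±m₁, j₂±m₂, J±M) = (0,3,1,5,0,7)
P² = 19200
sum k=1..1:
  [1] −1/240 = -1/240
S = -1/240
C² = P²·S² = 1/3 ; C = -0.577350

-0.577350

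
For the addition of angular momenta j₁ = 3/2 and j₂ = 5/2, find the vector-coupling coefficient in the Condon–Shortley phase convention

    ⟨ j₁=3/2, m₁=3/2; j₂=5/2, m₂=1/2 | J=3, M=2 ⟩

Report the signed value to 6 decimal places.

+0.707107

triangle: 1!·2!·4!/8! = 48/40320
(j±m)!: 3!·0!·3!·2!·5!·1! = 8640
prefactor² = (2J+1)·Δ·N² = 72
  k=0: +1/(0!·1!·0!·3!·2!·1!) = 1/12
Σ = 1/12  ⇒  CG² = 72·1/12² = 1/2
CG = +√(1/2) = +0.707107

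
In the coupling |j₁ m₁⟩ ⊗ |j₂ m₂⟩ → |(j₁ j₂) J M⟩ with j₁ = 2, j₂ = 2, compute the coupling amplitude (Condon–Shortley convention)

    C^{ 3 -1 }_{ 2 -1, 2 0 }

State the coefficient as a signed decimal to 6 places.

-0.447214  (= −√(1/5))

j₁+j₂−J=1  J+j₁−j₂=3  J−j₁+j₂=3  j₁+j₂+J+1=8
(j₁±m₁, j₂±m₂, J±M) = (1,3,2,2,2,4)
P² = 36/5
sum k=0..1:
  [0] +1/12 = 1/12
  [1] −1/4 = -1/4
S = -1/6
C² = P²·S² = 1/5 ; C = -0.447214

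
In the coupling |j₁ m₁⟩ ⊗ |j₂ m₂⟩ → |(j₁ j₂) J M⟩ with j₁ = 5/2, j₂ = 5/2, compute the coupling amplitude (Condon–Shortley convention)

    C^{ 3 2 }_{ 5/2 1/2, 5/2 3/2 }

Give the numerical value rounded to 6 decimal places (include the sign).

triangle: 2!*3!*3!/9! = 72/362880
(j±m)!: 3!*2!*4!*1!*5!*1! = 34560
prefactor² = (2J+1)*Δ*N² = 48
  k=1: −1/(1!*1!*1!*3!*2!*0!) = -1/12
  k=2: +1/(2!*0!*0!*2!*3!*1!) = 1/24
Σ = -1/24  ⇒  CG² = 48*(-1/24)² = 1/12
CG = −√(1/12) = -0.288675

-0.288675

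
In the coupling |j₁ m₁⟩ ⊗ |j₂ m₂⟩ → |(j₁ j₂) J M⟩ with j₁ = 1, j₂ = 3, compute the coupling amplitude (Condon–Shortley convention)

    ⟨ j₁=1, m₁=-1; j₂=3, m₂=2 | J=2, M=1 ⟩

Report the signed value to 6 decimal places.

j₁+j₂−J=2  J+j₁−j₂=0  J−j₁+j₂=4  j₁+j₂+J+1=7
(j₁±m₁, j₂±m₂, J±M) = (0,2,5,1,3,1)
P² = 480/7
sum k=2..2:
  [2] +1/12 = 1/12
S = 1/12
C² = P²·S² = 10/21 ; C = +0.690066

+√(10/21) ≈ +0.690066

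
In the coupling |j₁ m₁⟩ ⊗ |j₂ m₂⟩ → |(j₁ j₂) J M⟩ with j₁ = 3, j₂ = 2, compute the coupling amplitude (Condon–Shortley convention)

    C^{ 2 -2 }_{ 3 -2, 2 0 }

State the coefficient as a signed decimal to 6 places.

+√(5/14) = +0.597614

√[5·3!3!1!/8! · 1!5!2!2!0!4!] = √(360/7)
  +(−1)^2/∏(2,1,3,0,0,1)! = 1/12  (running 1/12)
⟨..|..⟩ = √(360/7)·(1/12) = +0.597614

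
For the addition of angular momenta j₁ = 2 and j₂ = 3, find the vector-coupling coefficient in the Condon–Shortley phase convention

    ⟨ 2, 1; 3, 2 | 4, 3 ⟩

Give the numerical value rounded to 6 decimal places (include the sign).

j₁+j₂−J=1  J+j₁−j₂=3  J−j₁+j₂=5  j₁+j₂+J+1=10
(j₁±m₁, j₂±m₂, J±M) = (3,1,5,1,7,1)
P² = 6480
sum k=0..1:
  [0] +1/240 = 1/240
  [1] −1/144 = -1/144
S = -1/360
C² = P²·S² = 1/20 ; C = -0.223607

−√(1/20) = -0.223607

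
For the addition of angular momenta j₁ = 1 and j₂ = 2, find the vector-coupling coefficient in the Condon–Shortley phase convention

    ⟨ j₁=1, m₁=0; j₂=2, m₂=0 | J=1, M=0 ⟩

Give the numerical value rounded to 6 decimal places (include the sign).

-0.632456

triangle: 2!·0!·2!/5! = 4/120
(j±m)!: 1!·1!·2!·2!·1!·1! = 4
prefactor² = (2J+1)·Δ·N² = 2/5
  k=1: −1/(1!·1!·0!·1!·0!·1!) = -1
Σ = -1  ⇒  CG² = 2/5·(-1)² = 2/5
CG = −√(2/5) = -0.632456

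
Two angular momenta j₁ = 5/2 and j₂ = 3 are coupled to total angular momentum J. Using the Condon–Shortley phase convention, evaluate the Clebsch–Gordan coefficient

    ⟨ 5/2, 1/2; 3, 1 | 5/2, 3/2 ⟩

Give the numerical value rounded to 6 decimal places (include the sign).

triangle: 3!*2!*3!/9! = 72/362880
(j±m)!: 3!*2!*4!*2!*4!*1! = 13824
prefactor² = (2J+1)*Δ*N² = 576/35
  k=1: −1/(1!*2!*1!*3!*1!*0!) = -1/12
  k=2: +1/(2!*1!*0!*2!*2!*1!) = 1/8
Σ = 1/24  ⇒  CG² = 576/35*1/24² = 1/35
CG = +√(1/35) = +0.169031

+0.169031  (= +√(1/35))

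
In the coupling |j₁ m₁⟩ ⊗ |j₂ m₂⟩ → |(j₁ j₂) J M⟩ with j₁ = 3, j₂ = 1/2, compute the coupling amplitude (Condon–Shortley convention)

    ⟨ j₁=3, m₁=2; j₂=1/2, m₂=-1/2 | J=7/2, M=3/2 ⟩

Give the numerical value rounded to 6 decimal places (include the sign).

+√(2/7) = +0.534522

√[8·0!6!1!/8! · 5!1!0!1!5!2!] = √(28800/7)
  +(−1)^0/∏(0,0,1,0,5,1)! = 1/120  (running 1/120)
⟨..|..⟩ = √(28800/7)·(1/120) = +0.534522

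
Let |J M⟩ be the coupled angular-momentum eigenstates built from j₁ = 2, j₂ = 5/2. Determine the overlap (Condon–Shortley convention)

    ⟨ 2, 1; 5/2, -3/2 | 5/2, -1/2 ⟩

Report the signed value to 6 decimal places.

j₁+j₂−J=2  J+j₁−j₂=2  J−j₁+j₂=3  j₁+j₂+J+1=8
(j₁±m₁, j₂±m₂, J±M) = (3,1,1,4,2,3)
P² = 216/35
sum k=0..1:
  [0] +1/4 = 1/4
  [1] −1/12 = -1/12
S = 1/6
C² = P²·S² = 6/35 ; C = +0.414039

+0.414039  (= +√(6/35))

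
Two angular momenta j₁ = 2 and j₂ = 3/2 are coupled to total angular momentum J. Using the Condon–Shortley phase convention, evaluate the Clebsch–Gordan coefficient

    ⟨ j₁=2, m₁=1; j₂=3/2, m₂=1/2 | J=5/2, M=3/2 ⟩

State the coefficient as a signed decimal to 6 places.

triangle: 1!·3!·2!/7! = 12/5040
(j±m)!: 3!·1!·2!·1!·4!·1! = 288
prefactor² = (2J+1)·Δ·N² = 144/35
  k=0: +1/(0!·1!·1!·2!·2!·0!) = 1/4
  k=1: −1/(1!·0!·0!·1!·3!·1!) = -1/6
Σ = 1/12  ⇒  CG² = 144/35·1/12² = 1/35
CG = +√(1/35) = +0.169031

+√(1/35) ≈ +0.169031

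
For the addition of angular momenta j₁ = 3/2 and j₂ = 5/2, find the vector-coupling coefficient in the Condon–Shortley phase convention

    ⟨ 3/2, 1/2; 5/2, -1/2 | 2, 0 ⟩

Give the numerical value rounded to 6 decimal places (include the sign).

j₁+j₂−J=2  J+j₁−j₂=1  J−j₁+j₂=3  j₁+j₂+J+1=7
(j₁±m₁, j₂±m₂, J±M) = (2,1,2,3,2,2)
P² = 8/7
sum k=0..1:
  [0] +1/4 = 1/4
  [1] −1/2 = -1/2
S = -1/4
C² = P²·S² = 1/14 ; C = -0.267261

−√(1/14) = -0.267261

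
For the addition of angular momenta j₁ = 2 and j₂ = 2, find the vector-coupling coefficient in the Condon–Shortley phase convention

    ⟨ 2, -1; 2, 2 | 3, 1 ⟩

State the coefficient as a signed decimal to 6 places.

-0.547723  (= −√(3/10))

√[7·1!3!3!/8! · 1!3!4!0!4!2!] = √(216/5)
  +(−1)^1/∏(1,0,2,3,1,0)! = -1/12  (running -1/12)
⟨..|..⟩ = √(216/5)·(-1/12) = -0.547723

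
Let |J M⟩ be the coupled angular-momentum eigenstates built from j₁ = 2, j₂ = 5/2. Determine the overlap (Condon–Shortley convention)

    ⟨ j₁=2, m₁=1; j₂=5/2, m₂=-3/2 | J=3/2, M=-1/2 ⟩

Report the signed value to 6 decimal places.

-0.138013  (= −√(2/105))

√[4·3!1!2!/7! · 3!1!1!4!1!2!] = √(96/35)
  +(−1)^0/∏(0,3,1,1,0,1)! = 1/6  (running 1/6)
  +(−1)^1/∏(1,2,0,0,1,2)! = -1/4  (running -1/12)
⟨..|..⟩ = √(96/35)·(-1/12) = -0.138013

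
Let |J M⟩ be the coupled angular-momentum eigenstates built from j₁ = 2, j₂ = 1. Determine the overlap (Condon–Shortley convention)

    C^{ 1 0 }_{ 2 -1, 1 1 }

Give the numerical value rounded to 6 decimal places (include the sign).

+√(3/10) ≈ +0.547723

j₁+j₂−J=2  J+j₁−j₂=2  J−j₁+j₂=0  j₁+j₂+J+1=5
(j₁±m₁, j₂±m₂, J±M) = (1,3,2,0,1,1)
P² = 6/5
sum k=2..2:
  [2] +1/2 = 1/2
S = 1/2
C² = P²·S² = 3/10 ; C = +0.547723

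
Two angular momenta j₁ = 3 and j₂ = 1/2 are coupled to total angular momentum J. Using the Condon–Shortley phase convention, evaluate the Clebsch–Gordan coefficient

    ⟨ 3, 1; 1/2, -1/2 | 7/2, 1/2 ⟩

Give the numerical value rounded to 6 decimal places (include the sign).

√[8·0!6!1!/8! · 4!2!0!1!4!3!] = √(6912/7)
  +(−1)^0/∏(0,0,2,0,4,1)! = 1/48  (running 1/48)
⟨..|..⟩ = √(6912/7)·(1/48) = +0.654654

+√(3/7) = +0.654654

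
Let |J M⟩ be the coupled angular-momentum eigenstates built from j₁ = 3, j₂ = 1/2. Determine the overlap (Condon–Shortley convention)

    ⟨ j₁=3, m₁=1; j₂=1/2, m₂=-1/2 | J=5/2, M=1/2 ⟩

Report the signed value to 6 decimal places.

+√(4/7) ≈ +0.755929

j₁+j₂−J=1  J+j₁−j₂=5  J−j₁+j₂=0  j₁+j₂+J+1=7
(j₁±m₁, j₂±m₂, J±M) = (4,2,0,1,3,2)
P² = 576/7
sum k=0..0:
  [0] +1/12 = 1/12
S = 1/12
C² = P²·S² = 4/7 ; C = +0.755929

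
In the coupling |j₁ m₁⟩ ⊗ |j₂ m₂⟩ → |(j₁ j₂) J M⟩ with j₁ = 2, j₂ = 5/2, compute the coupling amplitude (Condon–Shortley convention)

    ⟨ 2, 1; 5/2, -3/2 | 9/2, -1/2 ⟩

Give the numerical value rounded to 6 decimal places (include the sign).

triangle: 0!×4!×5!/10! = 2880/3628800
(j±m)!: 3!×1!×1!×4!×4!×5! = 414720
prefactor² = (2J+1)×Δ×N² = 23040/7
  k=0: +1/(0!×0!×1!×1!×3!×4!) = 1/144
Σ = 1/144  ⇒  CG² = 23040/7×1/144² = 10/63
CG = +√(10/63) = +0.398410

+√(10/63) = +0.398410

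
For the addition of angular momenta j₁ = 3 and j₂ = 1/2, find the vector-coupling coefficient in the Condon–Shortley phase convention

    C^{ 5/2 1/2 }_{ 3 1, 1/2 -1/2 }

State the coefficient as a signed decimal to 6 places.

triangle: 1!*5!*0!/7! = 120/5040
(j±m)!: 4!*2!*0!*1!*3!*2! = 576
prefactor² = (2J+1)*Δ*N² = 576/7
  k=0: +1/(0!*1!*2!*0!*3!*0!) = 1/12
Σ = 1/12  ⇒  CG² = 576/7*1/12² = 4/7
CG = +√(4/7) = +0.755929

+√(4/7) = +0.755929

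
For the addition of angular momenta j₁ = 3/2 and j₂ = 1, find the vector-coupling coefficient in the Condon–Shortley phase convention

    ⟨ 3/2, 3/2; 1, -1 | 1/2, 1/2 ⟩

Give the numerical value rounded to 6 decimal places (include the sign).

j₁+j₂−J=2  J+j₁−j₂=1  J−j₁+j₂=0  j₁+j₂+J+1=4
(j₁±m₁, j₂±m₂, J±M) = (3,0,0,2,1,0)
P² = 2
sum k=0..0:
  [0] +1/2 = 1/2
S = 1/2
C² = P²·S² = 1/2 ; C = +0.707107

+0.707107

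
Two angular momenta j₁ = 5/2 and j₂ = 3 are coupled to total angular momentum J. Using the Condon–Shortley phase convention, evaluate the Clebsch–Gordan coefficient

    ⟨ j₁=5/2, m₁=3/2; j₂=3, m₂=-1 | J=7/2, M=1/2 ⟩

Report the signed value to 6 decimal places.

√[8·2!3!4!/10! · 4!1!2!4!4!3!] = √(18432/175)
  +(−1)^0/∏(0,2,1,2,2,2)! = 1/16  (running 1/16)
  +(−1)^1/∏(1,1,0,1,3,3)! = -1/36  (running 5/144)
⟨..|..⟩ = √(18432/175)·(5/144) = +0.356348

+0.356348  (= +√(8/63))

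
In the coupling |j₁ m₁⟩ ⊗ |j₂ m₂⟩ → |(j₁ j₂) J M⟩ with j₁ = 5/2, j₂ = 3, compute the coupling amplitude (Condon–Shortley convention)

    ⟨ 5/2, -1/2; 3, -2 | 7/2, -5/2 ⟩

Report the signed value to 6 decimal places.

√[8·2!3!4!/10! · 2!3!1!5!1!6!] = √(4608/7)
  +(−1)^0/∏(0,2,3,1,0,3)! = 1/72  (running 1/72)
  +(−1)^1/∏(1,1,2,0,1,4)! = -1/48  (running -1/144)
⟨..|..⟩ = √(4608/7)·(-1/144) = -0.178174

−√(2/63) = -0.178174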